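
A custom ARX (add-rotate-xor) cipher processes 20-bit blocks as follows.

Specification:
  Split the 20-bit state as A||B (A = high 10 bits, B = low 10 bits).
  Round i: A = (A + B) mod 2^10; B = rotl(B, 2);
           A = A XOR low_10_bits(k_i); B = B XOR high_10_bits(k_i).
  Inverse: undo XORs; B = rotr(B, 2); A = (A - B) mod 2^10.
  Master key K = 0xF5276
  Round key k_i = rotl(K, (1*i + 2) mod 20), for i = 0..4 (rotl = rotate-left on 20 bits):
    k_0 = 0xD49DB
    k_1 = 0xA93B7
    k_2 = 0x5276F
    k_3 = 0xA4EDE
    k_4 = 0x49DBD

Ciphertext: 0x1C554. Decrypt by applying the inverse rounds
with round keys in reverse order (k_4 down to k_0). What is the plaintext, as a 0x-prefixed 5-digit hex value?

0x98D56

s_0 = ciphertext = 0x1C554
s_1 = InvRound(s_0, k_4) = 0xAC31C
s_2 = InvRound(s_1, k_3) = 0x42F63
s_3 = InvRound(s_2, k_2) = 0xF6A8A
s_4 = InvRound(s_3, k_1) = 0x98A0B
s_5 = InvRound(s_4, k_0) = 0x98D56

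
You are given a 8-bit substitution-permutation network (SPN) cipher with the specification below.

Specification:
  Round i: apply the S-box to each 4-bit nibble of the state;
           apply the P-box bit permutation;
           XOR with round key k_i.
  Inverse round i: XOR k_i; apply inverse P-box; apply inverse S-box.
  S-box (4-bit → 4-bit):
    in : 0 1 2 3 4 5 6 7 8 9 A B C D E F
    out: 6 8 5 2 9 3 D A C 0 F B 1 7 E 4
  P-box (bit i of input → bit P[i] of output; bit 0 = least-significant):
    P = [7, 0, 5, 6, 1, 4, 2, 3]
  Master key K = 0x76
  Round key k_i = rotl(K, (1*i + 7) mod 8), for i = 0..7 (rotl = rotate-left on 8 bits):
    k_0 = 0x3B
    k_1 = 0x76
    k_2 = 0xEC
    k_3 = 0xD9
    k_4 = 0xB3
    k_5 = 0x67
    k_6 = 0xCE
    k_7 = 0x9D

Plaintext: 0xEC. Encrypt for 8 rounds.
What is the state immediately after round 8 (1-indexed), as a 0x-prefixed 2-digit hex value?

s_0 = plaintext = 0xEC
s_1 = Round(s_0, k_0) = 0xA7
s_2 = Round(s_1, k_1) = 0x29
s_3 = Round(s_2, k_2) = 0xEA
s_4 = Round(s_3, k_3) = 0x24
s_5 = Round(s_4, k_4) = 0x75
s_6 = Round(s_5, k_5) = 0xFE
s_7 = Round(s_6, k_6) = 0xAB
s_8 = Round(s_7, k_7) = 0x42

0x42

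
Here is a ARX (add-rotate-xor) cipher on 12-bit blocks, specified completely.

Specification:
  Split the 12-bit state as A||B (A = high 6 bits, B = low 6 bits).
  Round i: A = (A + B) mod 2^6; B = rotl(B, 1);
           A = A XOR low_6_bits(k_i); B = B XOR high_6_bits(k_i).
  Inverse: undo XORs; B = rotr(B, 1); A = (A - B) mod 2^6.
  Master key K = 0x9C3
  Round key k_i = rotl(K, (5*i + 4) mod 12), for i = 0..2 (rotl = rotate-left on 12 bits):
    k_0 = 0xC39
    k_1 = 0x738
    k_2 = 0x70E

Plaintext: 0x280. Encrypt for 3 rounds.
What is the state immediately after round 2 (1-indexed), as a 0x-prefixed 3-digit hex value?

s_0 = plaintext = 0x280
s_1 = Round(s_0, k_0) = 0xCF0
s_2 = Round(s_1, k_1) = 0x6FD
s_3 = Round(s_2, k_2) = 0x5A7

0x6FD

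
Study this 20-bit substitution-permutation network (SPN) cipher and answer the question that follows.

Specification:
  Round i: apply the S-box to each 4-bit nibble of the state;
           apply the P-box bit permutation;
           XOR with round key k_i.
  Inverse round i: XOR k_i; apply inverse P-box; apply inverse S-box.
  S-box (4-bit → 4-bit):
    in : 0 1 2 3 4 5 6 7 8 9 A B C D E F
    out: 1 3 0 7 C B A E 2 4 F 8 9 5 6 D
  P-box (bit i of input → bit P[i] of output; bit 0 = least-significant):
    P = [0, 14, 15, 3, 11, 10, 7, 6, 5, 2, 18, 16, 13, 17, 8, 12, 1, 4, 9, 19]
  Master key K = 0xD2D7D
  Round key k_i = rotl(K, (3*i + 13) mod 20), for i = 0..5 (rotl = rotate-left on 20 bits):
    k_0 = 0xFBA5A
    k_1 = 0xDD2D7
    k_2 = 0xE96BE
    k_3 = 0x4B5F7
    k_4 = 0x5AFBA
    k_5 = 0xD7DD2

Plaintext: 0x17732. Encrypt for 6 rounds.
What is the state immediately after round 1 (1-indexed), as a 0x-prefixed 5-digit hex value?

0x8A7CC

s_0 = plaintext = 0x17732
s_1 = Round(s_0, k_0) = 0x8A7CC
s_2 = Round(s_1, k_1) = 0xAEB8A
s_3 = Round(s_2, k_2) = 0x551A5
s_4 = Round(s_3, k_3) = 0xEC908
s_5 = Round(s_4, k_4) = 0x1D5AA
s_6 = Round(s_5, k_5) = 0xC902D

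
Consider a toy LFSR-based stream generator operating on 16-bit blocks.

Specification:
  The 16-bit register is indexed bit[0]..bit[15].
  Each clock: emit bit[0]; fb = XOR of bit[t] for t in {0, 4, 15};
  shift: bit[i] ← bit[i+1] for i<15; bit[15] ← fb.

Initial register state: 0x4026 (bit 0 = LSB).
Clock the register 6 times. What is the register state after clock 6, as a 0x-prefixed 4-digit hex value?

reg_0 = 0x4026
clock 1: out=0, reg = 0x2013
clock 2: out=1, reg = 0x1009
clock 3: out=1, reg = 0x8804
clock 4: out=0, reg = 0xC402
clock 5: out=0, reg = 0xE201
clock 6: out=1, reg = 0x7100

0x7100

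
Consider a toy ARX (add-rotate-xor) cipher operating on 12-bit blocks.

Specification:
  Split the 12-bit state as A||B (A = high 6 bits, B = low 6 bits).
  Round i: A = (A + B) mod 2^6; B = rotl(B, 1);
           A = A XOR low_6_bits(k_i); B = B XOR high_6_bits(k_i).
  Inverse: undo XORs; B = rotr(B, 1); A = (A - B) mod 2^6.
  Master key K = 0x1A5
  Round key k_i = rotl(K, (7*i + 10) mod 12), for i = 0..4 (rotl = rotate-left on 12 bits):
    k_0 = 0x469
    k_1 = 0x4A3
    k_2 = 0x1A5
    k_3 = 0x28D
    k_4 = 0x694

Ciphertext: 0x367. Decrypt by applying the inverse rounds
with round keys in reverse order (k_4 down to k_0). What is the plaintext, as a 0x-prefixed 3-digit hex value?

0x12F

s_0 = ciphertext = 0x367
s_1 = InvRound(s_0, k_4) = 0x6FE
s_2 = InvRound(s_1, k_3) = 0xF1A
s_3 = InvRound(s_2, k_2) = 0x2CE
s_4 = InvRound(s_3, k_1) = 0x68E
s_5 = InvRound(s_4, k_0) = 0x12F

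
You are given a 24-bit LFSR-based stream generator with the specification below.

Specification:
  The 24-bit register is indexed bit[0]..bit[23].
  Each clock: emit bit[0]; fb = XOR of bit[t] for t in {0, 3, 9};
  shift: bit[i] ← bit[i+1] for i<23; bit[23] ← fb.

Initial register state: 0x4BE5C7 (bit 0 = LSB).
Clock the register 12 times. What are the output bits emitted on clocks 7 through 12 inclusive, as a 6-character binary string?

reg_0 = 0x4BE5C7
clock 1: out=1, reg = 0xA5F2E3
clock 2: out=1, reg = 0x52F971
clock 3: out=1, reg = 0xA97CB8
clock 4: out=0, reg = 0xD4BE5C
clock 5: out=0, reg = 0x6A5F2E
clock 6: out=0, reg = 0x352F97
clock 7: out=1, reg = 0x1A97CB
clock 8: out=1, reg = 0x8D4BE5
clock 9: out=1, reg = 0x46A5F2
clock 10: out=0, reg = 0x2352F9
clock 11: out=1, reg = 0x91A97C
clock 12: out=0, reg = 0xC8D4BE

111010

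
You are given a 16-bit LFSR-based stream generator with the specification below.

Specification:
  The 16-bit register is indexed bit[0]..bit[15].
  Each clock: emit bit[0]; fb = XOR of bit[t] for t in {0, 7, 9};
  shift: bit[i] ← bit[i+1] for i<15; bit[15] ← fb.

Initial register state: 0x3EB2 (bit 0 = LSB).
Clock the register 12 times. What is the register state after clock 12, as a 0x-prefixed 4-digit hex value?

0x6D03

reg_0 = 0x3EB2
clock 1: out=0, reg = 0x1F59
clock 2: out=1, reg = 0x0FAC
clock 3: out=0, reg = 0x07D6
clock 4: out=0, reg = 0x03EB
clock 5: out=1, reg = 0x81F5
clock 6: out=1, reg = 0x40FA
clock 7: out=0, reg = 0xA07D
clock 8: out=1, reg = 0xD03E
clock 9: out=0, reg = 0x681F
clock 10: out=1, reg = 0xB40F
clock 11: out=1, reg = 0xDA07
clock 12: out=1, reg = 0x6D03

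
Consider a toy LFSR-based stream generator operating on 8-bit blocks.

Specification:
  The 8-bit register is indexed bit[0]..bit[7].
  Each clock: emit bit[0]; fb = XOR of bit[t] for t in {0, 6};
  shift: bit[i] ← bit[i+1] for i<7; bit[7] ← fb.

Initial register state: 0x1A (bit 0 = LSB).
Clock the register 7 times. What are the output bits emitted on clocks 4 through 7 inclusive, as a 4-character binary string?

reg_0 = 0x1A
clock 1: out=0, reg = 0x0D
clock 2: out=1, reg = 0x86
clock 3: out=0, reg = 0x43
clock 4: out=1, reg = 0x21
clock 5: out=1, reg = 0x90
clock 6: out=0, reg = 0x48
clock 7: out=0, reg = 0xA4

1100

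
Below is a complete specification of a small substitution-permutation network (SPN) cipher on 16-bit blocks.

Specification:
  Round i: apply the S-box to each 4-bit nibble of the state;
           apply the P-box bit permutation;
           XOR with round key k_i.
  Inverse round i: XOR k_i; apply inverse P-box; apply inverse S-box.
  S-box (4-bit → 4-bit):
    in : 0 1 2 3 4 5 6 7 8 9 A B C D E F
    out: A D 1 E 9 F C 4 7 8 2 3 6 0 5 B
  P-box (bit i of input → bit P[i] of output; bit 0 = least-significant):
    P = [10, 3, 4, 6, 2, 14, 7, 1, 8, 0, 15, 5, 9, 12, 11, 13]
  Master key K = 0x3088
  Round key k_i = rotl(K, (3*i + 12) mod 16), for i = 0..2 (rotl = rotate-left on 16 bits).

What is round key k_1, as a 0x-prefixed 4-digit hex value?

K = 0x3088
k_0 = rotl(K, (3*0+12) mod 16) = rotl(K, 12) = 0x8308
k_1 = rotl(K, (3*1+12) mod 16) = rotl(K, 15) = 0x1844

0x1844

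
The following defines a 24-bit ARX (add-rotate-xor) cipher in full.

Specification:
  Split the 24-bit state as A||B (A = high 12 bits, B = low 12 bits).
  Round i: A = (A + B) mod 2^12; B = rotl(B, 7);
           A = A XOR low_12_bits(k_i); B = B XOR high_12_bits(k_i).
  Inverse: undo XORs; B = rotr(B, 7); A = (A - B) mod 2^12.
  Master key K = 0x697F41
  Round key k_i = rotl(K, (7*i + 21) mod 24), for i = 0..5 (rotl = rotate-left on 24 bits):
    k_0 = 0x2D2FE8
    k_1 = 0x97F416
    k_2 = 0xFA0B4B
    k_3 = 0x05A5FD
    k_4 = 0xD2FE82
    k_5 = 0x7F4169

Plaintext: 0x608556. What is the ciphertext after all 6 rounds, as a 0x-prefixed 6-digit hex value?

s_0 = plaintext = 0x608556
s_1 = Round(s_0, k_0) = 0x4B69F8
s_2 = Round(s_1, k_1) = 0xAB8530
s_3 = Round(s_2, k_2) = 0x4A3789
s_4 = Round(s_3, k_3) = 0x9D14E6
s_5 = Round(s_4, k_4) = 0x035E08
s_6 = Round(s_5, k_5) = 0xF54384

0xF54384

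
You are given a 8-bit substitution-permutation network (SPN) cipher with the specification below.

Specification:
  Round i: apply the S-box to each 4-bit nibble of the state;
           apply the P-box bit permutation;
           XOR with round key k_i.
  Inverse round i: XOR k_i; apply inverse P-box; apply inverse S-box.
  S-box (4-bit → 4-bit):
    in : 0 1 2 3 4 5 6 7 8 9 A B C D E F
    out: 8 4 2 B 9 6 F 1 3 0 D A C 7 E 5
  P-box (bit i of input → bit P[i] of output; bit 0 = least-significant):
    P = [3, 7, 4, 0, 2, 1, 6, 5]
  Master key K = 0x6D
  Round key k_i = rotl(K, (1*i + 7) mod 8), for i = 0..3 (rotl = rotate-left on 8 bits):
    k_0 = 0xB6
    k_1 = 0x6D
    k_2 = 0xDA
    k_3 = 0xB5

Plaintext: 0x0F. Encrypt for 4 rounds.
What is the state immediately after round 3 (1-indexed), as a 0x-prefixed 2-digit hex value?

0x87

s_0 = plaintext = 0x0F
s_1 = Round(s_0, k_0) = 0x8E
s_2 = Round(s_1, k_1) = 0xFA
s_3 = Round(s_2, k_2) = 0x87
s_4 = Round(s_3, k_3) = 0xBB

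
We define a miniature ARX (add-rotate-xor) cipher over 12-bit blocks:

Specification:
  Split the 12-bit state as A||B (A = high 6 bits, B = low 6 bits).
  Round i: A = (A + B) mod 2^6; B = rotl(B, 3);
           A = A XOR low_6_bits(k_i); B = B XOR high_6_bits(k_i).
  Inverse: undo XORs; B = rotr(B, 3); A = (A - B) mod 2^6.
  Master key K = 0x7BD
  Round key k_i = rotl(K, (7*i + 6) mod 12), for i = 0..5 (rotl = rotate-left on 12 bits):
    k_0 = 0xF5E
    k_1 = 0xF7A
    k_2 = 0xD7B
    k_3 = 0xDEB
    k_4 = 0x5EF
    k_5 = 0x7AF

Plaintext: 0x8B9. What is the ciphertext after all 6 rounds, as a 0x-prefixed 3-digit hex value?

s_0 = plaintext = 0x8B9
s_1 = Round(s_0, k_0) = 0x172
s_2 = Round(s_1, k_1) = 0x36B
s_3 = Round(s_2, k_2) = 0x0E8
s_4 = Round(s_3, k_3) = 0x032
s_5 = Round(s_4, k_4) = 0x741
s_6 = Round(s_5, k_5) = 0xC56

0xC56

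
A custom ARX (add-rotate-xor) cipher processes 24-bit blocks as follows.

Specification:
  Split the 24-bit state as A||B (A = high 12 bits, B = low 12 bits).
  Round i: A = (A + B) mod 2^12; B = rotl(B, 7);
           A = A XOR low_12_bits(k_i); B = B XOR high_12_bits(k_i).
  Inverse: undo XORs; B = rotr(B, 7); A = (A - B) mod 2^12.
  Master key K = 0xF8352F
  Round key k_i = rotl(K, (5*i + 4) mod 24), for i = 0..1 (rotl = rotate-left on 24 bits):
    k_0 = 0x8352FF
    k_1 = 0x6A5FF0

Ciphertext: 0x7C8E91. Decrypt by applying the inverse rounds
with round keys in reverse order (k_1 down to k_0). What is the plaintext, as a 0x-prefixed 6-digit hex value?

0xE9A4BD

s_0 = ciphertext = 0x7C8E91
s_1 = InvRound(s_0, k_1) = 0x1A8690
s_2 = InvRound(s_1, k_0) = 0xE9A4BD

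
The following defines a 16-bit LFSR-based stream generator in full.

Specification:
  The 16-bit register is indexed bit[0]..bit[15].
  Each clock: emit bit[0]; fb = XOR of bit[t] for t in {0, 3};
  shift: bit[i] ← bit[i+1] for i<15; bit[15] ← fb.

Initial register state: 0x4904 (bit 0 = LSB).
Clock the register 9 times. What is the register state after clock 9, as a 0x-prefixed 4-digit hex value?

0x1224

reg_0 = 0x4904
clock 1: out=0, reg = 0x2482
clock 2: out=0, reg = 0x1241
clock 3: out=1, reg = 0x8920
clock 4: out=0, reg = 0x4490
clock 5: out=0, reg = 0x2248
clock 6: out=0, reg = 0x9124
clock 7: out=0, reg = 0x4892
clock 8: out=0, reg = 0x2449
clock 9: out=1, reg = 0x1224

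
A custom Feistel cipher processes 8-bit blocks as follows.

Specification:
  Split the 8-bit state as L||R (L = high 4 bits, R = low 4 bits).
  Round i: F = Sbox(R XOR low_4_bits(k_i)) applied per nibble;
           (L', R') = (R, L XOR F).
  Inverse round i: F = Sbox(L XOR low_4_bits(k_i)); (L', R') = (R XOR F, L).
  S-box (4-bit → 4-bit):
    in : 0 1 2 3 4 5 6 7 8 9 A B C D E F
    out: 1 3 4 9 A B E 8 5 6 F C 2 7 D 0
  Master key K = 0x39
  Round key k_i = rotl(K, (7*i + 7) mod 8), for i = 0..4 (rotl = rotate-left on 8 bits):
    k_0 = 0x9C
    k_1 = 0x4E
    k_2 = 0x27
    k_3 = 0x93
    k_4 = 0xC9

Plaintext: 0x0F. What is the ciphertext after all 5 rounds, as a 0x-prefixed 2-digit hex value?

s_0 = plaintext = 0x0F
s_1 = Round(s_0, k_0) = 0xF9
s_2 = Round(s_1, k_1) = 0x97
s_3 = Round(s_2, k_2) = 0x78
s_4 = Round(s_3, k_3) = 0x8B
s_5 = Round(s_4, k_4) = 0xBC

0xBC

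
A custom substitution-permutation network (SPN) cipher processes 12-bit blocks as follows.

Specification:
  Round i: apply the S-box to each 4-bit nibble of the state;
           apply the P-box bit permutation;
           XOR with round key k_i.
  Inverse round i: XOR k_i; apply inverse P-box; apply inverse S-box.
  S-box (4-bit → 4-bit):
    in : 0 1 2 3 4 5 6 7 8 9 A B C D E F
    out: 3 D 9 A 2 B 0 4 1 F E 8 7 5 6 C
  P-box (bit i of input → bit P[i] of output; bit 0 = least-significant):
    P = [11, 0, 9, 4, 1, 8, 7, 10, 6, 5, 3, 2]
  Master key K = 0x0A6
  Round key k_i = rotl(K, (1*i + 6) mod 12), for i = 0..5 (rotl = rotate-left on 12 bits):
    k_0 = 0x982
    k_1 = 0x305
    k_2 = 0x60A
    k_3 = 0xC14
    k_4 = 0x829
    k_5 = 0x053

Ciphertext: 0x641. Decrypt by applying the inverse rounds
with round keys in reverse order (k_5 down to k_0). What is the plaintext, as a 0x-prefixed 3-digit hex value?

s_0 = ciphertext = 0x641
s_1 = InvRound(s_0, k_5) = 0x62F
s_2 = InvRound(s_1, k_4) = 0xB2D
s_3 = InvRound(s_2, k_3) = 0xE3A
s_4 = InvRound(s_3, k_2) = 0x462
s_5 = InvRound(s_4, k_1) = 0x55E
s_6 = InvRound(s_5, k_0) = 0x1F2

0x1F2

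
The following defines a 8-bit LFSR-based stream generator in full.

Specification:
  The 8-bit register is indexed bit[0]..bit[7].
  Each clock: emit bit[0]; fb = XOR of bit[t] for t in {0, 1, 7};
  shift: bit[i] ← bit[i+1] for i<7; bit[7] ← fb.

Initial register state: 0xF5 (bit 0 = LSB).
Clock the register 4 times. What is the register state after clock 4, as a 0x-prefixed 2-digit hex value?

0xAF

reg_0 = 0xF5
clock 1: out=1, reg = 0x7A
clock 2: out=0, reg = 0xBD
clock 3: out=1, reg = 0x5E
clock 4: out=0, reg = 0xAF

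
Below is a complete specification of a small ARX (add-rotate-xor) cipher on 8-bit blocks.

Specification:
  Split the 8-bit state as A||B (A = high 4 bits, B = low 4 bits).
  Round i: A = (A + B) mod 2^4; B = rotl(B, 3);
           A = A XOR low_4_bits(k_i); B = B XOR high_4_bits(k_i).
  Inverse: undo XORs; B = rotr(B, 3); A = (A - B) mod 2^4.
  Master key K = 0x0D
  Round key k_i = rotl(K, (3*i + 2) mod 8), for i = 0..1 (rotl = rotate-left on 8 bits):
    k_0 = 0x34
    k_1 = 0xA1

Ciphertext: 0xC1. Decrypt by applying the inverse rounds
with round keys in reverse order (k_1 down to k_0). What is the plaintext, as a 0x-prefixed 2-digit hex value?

0xA8

s_0 = ciphertext = 0xC1
s_1 = InvRound(s_0, k_1) = 0x67
s_2 = InvRound(s_1, k_0) = 0xA8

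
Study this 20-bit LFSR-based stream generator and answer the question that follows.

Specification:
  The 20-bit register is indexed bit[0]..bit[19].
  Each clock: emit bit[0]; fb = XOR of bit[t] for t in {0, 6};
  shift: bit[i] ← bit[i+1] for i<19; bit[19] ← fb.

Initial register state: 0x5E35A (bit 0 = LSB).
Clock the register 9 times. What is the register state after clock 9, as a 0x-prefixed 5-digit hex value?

reg_0 = 0x5E35A
clock 1: out=0, reg = 0xAF1AD
clock 2: out=1, reg = 0xD78D6
clock 3: out=0, reg = 0xEBC6B
clock 4: out=1, reg = 0x75E35
clock 5: out=1, reg = 0xBAF1A
clock 6: out=0, reg = 0x5D78D
clock 7: out=1, reg = 0xAEBC6
clock 8: out=0, reg = 0xD75E3
clock 9: out=1, reg = 0x6BAF1

0x6BAF1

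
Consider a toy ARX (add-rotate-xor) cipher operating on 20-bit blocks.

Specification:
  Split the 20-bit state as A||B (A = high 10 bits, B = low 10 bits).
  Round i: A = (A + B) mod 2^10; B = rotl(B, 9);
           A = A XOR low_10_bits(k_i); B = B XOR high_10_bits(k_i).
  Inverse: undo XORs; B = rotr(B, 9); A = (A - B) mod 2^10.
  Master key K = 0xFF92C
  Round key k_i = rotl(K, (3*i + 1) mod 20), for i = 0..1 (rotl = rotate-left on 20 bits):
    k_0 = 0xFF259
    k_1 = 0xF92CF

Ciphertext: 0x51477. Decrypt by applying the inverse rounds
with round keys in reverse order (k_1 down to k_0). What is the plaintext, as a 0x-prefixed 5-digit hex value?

s_0 = ciphertext = 0x51477
s_1 = InvRound(s_0, k_1) = 0x18F27
s_2 = InvRound(s_1, k_0) = 0x211B6

0x211B6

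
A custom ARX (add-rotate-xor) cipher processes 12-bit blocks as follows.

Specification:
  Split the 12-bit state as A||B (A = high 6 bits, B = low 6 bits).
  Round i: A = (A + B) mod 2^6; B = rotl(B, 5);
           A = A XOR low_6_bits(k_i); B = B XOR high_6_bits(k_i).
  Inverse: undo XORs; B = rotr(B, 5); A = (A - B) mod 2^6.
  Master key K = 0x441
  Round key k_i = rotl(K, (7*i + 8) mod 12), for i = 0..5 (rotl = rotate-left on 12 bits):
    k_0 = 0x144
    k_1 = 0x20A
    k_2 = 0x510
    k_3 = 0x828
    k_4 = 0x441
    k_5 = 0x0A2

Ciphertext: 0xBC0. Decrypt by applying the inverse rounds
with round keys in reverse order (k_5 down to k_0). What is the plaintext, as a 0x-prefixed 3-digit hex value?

s_0 = ciphertext = 0xBC0
s_1 = InvRound(s_0, k_5) = 0x244
s_2 = InvRound(s_1, k_4) = 0x7AA
s_3 = InvRound(s_2, k_3) = 0x894
s_4 = InvRound(s_3, k_2) = 0xC80
s_5 = InvRound(s_4, k_1) = 0xA10
s_6 = InvRound(s_5, k_0) = 0x0AA

0x0AA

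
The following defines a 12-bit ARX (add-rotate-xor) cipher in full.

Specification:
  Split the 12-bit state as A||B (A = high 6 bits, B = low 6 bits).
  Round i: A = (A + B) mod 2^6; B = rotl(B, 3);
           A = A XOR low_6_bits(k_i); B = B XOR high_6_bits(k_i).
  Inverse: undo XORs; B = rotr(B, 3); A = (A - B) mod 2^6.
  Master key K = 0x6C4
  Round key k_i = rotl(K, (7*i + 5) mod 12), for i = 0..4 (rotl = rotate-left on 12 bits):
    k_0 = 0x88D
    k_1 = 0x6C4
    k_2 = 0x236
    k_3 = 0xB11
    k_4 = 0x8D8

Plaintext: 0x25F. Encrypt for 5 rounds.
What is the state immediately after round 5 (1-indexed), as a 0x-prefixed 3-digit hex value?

0x30C

s_0 = plaintext = 0x25F
s_1 = Round(s_0, k_0) = 0x959
s_2 = Round(s_1, k_1) = 0xE90
s_3 = Round(s_2, k_2) = 0xF0A
s_4 = Round(s_3, k_3) = 0x5FD
s_5 = Round(s_4, k_4) = 0x30C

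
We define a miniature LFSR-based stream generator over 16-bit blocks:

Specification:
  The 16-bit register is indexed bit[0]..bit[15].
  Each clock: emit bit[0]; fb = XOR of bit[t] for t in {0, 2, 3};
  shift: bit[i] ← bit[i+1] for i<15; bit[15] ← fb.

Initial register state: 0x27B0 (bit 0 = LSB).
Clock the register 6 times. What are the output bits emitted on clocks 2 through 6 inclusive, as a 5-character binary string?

00011

reg_0 = 0x27B0
clock 1: out=0, reg = 0x13D8
clock 2: out=0, reg = 0x89EC
clock 3: out=0, reg = 0x44F6
clock 4: out=0, reg = 0xA27B
clock 5: out=1, reg = 0x513D
clock 6: out=1, reg = 0xA89E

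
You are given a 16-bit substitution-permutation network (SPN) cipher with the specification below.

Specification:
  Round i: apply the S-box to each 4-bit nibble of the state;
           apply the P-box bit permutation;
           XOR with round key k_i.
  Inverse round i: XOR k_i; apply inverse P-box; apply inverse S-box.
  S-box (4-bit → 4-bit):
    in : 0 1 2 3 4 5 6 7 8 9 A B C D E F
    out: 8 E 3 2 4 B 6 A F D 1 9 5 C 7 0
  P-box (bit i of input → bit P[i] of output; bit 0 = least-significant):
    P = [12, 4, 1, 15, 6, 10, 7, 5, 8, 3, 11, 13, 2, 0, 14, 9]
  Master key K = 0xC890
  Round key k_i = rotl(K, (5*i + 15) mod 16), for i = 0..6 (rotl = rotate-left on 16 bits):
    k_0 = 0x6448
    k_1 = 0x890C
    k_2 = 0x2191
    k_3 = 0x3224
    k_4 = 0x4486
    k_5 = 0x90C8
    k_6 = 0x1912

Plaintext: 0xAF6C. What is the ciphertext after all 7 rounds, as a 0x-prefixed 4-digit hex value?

s_0 = plaintext = 0xAF6C
s_1 = Round(s_0, k_0) = 0x70CE
s_2 = Round(s_1, k_1) = 0xBBDF
s_3 = Round(s_2, k_2) = 0x0235
s_4 = Round(s_3, k_3) = 0xA53C
s_5 = Round(s_4, k_4) = 0x7188
s_6 = Round(s_5, k_5) = 0x2E33
s_7 = Round(s_6, k_6) = 0x140F

0x140F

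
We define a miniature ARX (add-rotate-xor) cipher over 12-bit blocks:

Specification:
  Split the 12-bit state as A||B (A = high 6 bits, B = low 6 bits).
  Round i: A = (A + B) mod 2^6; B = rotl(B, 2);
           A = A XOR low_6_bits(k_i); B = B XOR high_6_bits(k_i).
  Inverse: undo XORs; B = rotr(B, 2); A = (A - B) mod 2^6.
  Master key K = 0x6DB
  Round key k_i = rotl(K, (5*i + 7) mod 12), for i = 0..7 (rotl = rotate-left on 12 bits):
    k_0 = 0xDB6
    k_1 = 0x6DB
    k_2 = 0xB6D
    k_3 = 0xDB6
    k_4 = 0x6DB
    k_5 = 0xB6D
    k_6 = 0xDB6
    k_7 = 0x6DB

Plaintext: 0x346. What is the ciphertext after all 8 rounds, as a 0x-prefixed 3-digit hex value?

s_0 = plaintext = 0x346
s_1 = Round(s_0, k_0) = 0x96E
s_2 = Round(s_1, k_1) = 0x221
s_3 = Round(s_2, k_2) = 0x12B
s_4 = Round(s_3, k_3) = 0x658
s_5 = Round(s_4, k_4) = 0xABA
s_6 = Round(s_5, k_5) = 0x246
s_7 = Round(s_6, k_6) = 0xE6E
s_8 = Round(s_7, k_7) = 0xF21

0xF21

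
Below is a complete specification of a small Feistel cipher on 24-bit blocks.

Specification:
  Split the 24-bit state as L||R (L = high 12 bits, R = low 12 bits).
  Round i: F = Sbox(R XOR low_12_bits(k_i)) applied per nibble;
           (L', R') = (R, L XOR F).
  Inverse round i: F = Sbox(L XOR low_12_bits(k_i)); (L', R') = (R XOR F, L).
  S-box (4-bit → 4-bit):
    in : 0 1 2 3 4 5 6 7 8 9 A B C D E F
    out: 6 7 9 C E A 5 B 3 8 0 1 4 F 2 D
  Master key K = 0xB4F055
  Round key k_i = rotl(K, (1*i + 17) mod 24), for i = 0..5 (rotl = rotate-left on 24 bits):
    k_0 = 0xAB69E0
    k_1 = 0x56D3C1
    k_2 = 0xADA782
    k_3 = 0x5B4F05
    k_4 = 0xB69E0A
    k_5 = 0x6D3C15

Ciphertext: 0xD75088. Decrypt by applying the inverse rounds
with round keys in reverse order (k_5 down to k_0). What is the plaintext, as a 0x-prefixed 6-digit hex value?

0x06419F

s_0 = ciphertext = 0xD75088
s_1 = InvRound(s_0, k_5) = 0x7DED75
s_2 = InvRound(s_1, k_4) = 0x58B7DE
s_3 = InvRound(s_2, k_3) = 0x7EC58B
s_4 = InvRound(s_3, k_2) = 0x3D97EC
s_5 = InvRound(s_4, k_1) = 0x19F3D9
s_6 = InvRound(s_5, k_0) = 0x06419F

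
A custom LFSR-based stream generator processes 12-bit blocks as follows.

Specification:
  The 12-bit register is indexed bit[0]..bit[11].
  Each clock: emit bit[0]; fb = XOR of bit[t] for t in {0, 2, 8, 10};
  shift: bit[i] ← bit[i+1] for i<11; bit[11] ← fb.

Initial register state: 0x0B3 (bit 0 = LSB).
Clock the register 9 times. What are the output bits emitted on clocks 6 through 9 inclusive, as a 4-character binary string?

1010

reg_0 = 0x0B3
clock 1: out=1, reg = 0x859
clock 2: out=1, reg = 0xC2C
clock 3: out=0, reg = 0x616
clock 4: out=0, reg = 0x30B
clock 5: out=1, reg = 0x185
clock 6: out=1, reg = 0x8C2
clock 7: out=0, reg = 0x461
clock 8: out=1, reg = 0x230
clock 9: out=0, reg = 0x118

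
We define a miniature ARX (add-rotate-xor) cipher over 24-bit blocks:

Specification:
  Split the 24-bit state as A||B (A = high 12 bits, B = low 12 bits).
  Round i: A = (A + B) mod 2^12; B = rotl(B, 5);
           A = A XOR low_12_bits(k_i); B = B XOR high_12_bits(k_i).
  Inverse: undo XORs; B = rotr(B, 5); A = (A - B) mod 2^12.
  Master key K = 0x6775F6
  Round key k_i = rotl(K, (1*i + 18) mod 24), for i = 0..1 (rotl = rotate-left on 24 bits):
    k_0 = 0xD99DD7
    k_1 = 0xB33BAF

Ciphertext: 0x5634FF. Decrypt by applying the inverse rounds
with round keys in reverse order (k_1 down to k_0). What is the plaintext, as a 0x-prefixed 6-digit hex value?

s_0 = ciphertext = 0x5634FF
s_1 = InvRound(s_0, k_1) = 0x84E67E
s_2 = InvRound(s_1, k_0) = 0x1BA3DF

0x1BA3DF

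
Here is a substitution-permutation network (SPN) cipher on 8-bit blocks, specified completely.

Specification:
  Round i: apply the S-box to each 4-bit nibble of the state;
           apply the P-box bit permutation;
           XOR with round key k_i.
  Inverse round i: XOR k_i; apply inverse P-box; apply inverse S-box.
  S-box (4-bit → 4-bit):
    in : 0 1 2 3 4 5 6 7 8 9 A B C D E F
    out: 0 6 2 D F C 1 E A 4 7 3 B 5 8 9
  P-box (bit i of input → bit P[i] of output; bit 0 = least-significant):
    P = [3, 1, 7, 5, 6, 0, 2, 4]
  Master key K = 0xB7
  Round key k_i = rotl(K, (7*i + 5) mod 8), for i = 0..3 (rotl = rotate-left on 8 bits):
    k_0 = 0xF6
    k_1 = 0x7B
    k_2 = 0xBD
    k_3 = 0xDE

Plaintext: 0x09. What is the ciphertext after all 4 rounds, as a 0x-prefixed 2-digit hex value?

s_0 = plaintext = 0x09
s_1 = Round(s_0, k_0) = 0x76
s_2 = Round(s_1, k_1) = 0x66
s_3 = Round(s_2, k_2) = 0xF5
s_4 = Round(s_3, k_3) = 0x2E

0x2E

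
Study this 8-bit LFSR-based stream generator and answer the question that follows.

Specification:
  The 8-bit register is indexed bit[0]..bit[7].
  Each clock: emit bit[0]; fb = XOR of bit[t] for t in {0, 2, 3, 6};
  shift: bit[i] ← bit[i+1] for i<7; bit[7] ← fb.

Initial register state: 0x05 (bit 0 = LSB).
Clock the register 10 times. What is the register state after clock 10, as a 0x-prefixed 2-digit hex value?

0x35

reg_0 = 0x05
clock 1: out=1, reg = 0x02
clock 2: out=0, reg = 0x01
clock 3: out=1, reg = 0x80
clock 4: out=0, reg = 0x40
clock 5: out=0, reg = 0xA0
clock 6: out=0, reg = 0x50
clock 7: out=0, reg = 0xA8
clock 8: out=0, reg = 0xD4
clock 9: out=0, reg = 0x6A
clock 10: out=0, reg = 0x35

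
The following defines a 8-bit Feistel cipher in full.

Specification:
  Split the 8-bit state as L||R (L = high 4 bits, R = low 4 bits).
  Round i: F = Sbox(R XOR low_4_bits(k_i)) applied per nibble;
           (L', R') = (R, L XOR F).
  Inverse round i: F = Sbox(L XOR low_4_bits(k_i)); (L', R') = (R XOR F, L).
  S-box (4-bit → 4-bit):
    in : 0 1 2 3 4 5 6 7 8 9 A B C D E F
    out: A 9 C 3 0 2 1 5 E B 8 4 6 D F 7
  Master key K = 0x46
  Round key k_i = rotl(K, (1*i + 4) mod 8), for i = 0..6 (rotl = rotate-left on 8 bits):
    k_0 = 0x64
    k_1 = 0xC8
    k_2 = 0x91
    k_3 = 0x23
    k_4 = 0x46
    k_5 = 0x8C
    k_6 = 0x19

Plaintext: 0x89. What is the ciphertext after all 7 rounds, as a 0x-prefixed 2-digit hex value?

0x15

s_0 = plaintext = 0x89
s_1 = Round(s_0, k_0) = 0x95
s_2 = Round(s_1, k_1) = 0x54
s_3 = Round(s_2, k_2) = 0x47
s_4 = Round(s_3, k_3) = 0x74
s_5 = Round(s_4, k_4) = 0x4B
s_6 = Round(s_5, k_5) = 0xB1
s_7 = Round(s_6, k_6) = 0x15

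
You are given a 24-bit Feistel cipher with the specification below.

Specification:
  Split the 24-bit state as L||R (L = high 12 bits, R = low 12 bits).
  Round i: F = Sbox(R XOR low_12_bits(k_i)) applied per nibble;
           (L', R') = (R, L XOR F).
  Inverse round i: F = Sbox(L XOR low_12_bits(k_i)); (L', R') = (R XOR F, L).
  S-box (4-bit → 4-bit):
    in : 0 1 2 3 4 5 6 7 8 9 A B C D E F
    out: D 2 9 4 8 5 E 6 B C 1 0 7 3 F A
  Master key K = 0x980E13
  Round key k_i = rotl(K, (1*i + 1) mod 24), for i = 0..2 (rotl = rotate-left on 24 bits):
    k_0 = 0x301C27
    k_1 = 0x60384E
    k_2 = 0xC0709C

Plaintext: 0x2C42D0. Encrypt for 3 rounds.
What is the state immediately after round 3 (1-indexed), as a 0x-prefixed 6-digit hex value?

s_0 = plaintext = 0x2C42D0
s_1 = Round(s_0, k_0) = 0x2D0D62
s_2 = Round(s_1, k_1) = 0xD62747
s_3 = Round(s_2, k_2) = 0x747B52

0x747B52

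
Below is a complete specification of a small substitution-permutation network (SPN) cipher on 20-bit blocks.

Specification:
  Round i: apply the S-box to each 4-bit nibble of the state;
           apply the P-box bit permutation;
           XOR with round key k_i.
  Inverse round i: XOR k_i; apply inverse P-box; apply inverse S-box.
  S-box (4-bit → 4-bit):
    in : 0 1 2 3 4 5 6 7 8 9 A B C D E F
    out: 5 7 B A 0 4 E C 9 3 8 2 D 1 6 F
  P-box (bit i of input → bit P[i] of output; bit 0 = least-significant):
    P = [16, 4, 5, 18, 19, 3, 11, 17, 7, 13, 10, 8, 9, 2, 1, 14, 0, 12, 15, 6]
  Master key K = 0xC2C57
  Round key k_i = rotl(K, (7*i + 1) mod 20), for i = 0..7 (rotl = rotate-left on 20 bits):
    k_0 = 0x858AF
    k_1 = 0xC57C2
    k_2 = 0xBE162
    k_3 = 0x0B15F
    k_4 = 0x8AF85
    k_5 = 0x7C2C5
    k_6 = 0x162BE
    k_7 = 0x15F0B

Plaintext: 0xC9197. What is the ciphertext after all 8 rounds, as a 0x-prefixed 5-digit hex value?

s_0 = plaintext = 0xC9197
s_1 = Round(s_0, k_0) = 0x4FE42
s_2 = Round(s_1, k_1) = 0x931D4
s_3 = Round(s_2, k_2) = 0x395E7
s_4 = Round(s_3, k_3) = 0x4AF33
s_5 = Round(s_4, k_4) = 0xECA1D
s_6 = Round(s_5, k_5) = 0xE19CF
s_7 = Round(s_6, k_6) = 0xED808
s_8 = Round(s_7, k_7) = 0xCC48B

0xCC48B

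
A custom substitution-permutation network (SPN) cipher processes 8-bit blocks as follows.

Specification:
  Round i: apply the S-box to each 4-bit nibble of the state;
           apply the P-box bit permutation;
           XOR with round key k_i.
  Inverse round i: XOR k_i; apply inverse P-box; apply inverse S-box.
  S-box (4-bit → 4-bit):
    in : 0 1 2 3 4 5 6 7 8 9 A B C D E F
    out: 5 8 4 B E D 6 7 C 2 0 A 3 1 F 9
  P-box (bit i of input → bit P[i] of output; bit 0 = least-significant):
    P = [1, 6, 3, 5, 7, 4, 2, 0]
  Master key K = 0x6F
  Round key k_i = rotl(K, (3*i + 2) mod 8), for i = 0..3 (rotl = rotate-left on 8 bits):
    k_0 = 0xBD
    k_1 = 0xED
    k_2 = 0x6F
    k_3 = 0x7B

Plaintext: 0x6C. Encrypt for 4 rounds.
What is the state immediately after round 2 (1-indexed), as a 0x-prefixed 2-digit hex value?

s_0 = plaintext = 0x6C
s_1 = Round(s_0, k_0) = 0xEB
s_2 = Round(s_1, k_1) = 0x18
s_3 = Round(s_2, k_2) = 0x46
s_4 = Round(s_3, k_3) = 0x26

0x18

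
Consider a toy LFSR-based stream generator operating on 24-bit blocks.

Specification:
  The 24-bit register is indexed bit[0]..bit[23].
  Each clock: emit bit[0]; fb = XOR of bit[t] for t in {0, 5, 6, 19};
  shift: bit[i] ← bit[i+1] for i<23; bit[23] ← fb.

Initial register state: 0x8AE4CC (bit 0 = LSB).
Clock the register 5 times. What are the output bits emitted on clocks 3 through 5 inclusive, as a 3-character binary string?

110

reg_0 = 0x8AE4CC
clock 1: out=0, reg = 0x457266
clock 2: out=0, reg = 0x22B933
clock 3: out=1, reg = 0x115C99
clock 4: out=1, reg = 0x88AE4C
clock 5: out=0, reg = 0x445726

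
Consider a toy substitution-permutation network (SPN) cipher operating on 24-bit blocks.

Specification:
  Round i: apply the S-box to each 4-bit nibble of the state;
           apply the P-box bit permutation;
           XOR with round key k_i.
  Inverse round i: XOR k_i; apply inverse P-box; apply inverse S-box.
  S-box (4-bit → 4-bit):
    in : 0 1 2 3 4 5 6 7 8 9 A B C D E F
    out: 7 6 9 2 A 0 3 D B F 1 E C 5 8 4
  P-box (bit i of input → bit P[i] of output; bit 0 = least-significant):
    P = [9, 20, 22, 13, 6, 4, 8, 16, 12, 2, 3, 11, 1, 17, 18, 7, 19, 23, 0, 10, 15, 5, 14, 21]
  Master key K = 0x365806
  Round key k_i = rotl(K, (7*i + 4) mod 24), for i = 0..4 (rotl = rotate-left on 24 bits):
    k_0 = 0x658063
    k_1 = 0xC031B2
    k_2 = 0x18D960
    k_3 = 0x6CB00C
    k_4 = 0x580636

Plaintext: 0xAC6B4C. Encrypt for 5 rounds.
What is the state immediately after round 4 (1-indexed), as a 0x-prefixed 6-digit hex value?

0x26064B

s_0 = plaintext = 0xAC6B4C
s_1 = Round(s_0, k_0) = 0x262C7C
s_2 = Round(s_1, k_1) = 0x299878
s_3 = Round(s_2, k_2) = 0xA766A7
s_4 = Round(s_3, k_3) = 0x26064B
s_5 = Round(s_4, k_4) = 0xA7B620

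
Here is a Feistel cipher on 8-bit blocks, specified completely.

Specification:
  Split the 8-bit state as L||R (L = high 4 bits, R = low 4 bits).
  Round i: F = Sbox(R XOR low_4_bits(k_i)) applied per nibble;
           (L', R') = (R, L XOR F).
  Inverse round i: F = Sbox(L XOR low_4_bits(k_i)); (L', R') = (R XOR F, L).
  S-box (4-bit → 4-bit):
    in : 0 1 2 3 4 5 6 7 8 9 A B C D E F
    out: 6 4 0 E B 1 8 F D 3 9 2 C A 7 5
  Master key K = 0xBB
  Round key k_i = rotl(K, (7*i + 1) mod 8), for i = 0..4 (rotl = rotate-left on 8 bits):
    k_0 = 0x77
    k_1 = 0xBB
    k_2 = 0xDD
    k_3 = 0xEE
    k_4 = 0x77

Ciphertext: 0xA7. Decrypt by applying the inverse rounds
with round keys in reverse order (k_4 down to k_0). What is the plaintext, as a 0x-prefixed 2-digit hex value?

s_0 = ciphertext = 0xA7
s_1 = InvRound(s_0, k_4) = 0xDA
s_2 = InvRound(s_1, k_3) = 0x4D
s_3 = InvRound(s_2, k_2) = 0xE4
s_4 = InvRound(s_3, k_1) = 0x5E
s_5 = InvRound(s_4, k_0) = 0xE5

0xE5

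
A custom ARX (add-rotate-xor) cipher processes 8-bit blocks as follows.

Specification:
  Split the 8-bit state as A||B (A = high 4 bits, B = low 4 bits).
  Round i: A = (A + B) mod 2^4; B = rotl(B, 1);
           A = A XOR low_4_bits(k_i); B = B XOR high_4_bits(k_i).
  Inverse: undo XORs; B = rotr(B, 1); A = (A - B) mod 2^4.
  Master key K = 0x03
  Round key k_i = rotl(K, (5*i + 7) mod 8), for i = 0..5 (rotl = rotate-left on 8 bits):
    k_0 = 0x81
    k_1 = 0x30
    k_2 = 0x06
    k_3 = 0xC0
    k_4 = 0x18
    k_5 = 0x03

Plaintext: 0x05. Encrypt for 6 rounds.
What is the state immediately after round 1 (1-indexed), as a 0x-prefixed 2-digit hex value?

0x42

s_0 = plaintext = 0x05
s_1 = Round(s_0, k_0) = 0x42
s_2 = Round(s_1, k_1) = 0x67
s_3 = Round(s_2, k_2) = 0xBE
s_4 = Round(s_3, k_3) = 0x91
s_5 = Round(s_4, k_4) = 0x23
s_6 = Round(s_5, k_5) = 0x66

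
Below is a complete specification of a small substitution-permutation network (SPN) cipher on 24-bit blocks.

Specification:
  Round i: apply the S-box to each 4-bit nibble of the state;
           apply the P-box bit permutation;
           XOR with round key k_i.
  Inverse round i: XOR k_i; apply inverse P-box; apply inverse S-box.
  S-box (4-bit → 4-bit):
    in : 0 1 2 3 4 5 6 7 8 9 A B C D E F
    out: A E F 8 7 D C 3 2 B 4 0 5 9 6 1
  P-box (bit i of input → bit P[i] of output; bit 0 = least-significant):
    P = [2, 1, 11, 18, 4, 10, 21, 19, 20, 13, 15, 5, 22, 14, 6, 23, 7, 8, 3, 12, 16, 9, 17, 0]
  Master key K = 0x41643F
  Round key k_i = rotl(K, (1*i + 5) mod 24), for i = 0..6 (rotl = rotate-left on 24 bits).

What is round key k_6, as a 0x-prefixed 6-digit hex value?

0x21FA0B

K = 0x41643F
k_0 = rotl(K, (1*0+5) mod 24) = rotl(K, 5) = 0x2C87E8
k_1 = rotl(K, (1*1+5) mod 24) = rotl(K, 6) = 0x590FD0
k_2 = rotl(K, (1*2+5) mod 24) = rotl(K, 7) = 0xB21FA0
k_3 = rotl(K, (1*3+5) mod 24) = rotl(K, 8) = 0x643F41
k_4 = rotl(K, (1*4+5) mod 24) = rotl(K, 9) = 0xC87E82
k_5 = rotl(K, (1*5+5) mod 24) = rotl(K, 10) = 0x90FD05
k_6 = rotl(K, (1*6+5) mod 24) = rotl(K, 11) = 0x21FA0B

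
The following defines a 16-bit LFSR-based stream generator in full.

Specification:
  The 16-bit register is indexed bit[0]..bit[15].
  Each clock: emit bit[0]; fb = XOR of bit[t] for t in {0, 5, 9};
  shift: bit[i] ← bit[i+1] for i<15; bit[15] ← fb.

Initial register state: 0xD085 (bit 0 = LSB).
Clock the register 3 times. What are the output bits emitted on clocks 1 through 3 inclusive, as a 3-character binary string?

101

reg_0 = 0xD085
clock 1: out=1, reg = 0xE842
clock 2: out=0, reg = 0x7421
clock 3: out=1, reg = 0x3A10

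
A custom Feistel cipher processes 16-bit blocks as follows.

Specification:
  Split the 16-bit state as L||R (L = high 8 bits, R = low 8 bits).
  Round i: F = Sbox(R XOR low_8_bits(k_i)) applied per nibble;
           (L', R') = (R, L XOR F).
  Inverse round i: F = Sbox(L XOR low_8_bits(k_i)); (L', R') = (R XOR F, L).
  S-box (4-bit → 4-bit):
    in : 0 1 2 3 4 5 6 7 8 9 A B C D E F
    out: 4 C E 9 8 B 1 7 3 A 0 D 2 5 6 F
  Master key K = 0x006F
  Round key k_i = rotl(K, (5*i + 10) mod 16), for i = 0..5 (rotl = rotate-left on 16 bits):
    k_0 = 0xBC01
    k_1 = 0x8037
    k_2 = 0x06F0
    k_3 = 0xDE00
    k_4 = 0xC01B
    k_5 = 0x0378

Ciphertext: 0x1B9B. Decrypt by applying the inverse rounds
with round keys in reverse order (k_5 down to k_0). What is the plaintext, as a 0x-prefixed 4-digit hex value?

s_0 = ciphertext = 0x1B9B
s_1 = InvRound(s_0, k_5) = 0x821B
s_2 = InvRound(s_1, k_4) = 0xB182
s_3 = InvRound(s_2, k_3) = 0x5EB1
s_4 = InvRound(s_3, k_2) = 0xB75E
s_5 = InvRound(s_4, k_1) = 0x6AB7
s_6 = InvRound(s_5, k_0) = 0xAA6A

0xAA6A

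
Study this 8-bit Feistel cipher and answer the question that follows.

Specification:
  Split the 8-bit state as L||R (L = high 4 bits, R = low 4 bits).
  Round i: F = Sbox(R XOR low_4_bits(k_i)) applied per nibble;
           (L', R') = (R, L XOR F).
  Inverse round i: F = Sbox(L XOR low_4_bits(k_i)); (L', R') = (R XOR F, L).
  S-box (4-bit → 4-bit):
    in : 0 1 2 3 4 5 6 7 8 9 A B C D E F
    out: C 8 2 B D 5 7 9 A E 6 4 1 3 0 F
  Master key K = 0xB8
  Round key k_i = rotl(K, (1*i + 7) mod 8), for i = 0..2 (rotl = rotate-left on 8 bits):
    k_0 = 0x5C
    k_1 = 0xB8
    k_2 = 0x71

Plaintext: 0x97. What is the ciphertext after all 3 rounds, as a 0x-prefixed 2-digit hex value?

s_0 = plaintext = 0x97
s_1 = Round(s_0, k_0) = 0x7D
s_2 = Round(s_1, k_1) = 0xD2
s_3 = Round(s_2, k_2) = 0x26

0x26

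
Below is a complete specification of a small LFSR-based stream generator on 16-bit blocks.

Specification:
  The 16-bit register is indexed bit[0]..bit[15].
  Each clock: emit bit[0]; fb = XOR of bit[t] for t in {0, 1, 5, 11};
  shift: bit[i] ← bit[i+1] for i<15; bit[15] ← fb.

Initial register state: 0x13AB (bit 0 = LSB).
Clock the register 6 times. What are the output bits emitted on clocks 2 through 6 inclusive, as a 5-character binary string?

10101

reg_0 = 0x13AB
clock 1: out=1, reg = 0x89D5
clock 2: out=1, reg = 0x44EA
clock 3: out=0, reg = 0x2275
clock 4: out=1, reg = 0x113A
clock 5: out=0, reg = 0x089D
clock 6: out=1, reg = 0x044E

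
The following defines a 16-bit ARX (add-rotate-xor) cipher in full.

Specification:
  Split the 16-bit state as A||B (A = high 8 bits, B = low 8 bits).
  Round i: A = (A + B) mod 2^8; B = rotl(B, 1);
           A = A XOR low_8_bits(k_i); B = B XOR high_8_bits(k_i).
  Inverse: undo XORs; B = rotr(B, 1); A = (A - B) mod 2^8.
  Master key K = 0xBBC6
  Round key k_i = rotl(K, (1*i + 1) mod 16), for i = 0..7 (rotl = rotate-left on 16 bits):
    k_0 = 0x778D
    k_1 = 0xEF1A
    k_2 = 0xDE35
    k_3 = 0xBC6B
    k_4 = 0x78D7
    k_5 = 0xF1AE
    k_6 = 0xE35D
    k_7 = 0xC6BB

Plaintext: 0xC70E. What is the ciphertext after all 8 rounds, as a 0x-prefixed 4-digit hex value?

0x395B

s_0 = plaintext = 0xC70E
s_1 = Round(s_0, k_0) = 0x586B
s_2 = Round(s_1, k_1) = 0xD939
s_3 = Round(s_2, k_2) = 0x27AC
s_4 = Round(s_3, k_3) = 0xB8E5
s_5 = Round(s_4, k_4) = 0x4AB3
s_6 = Round(s_5, k_5) = 0x5396
s_7 = Round(s_6, k_6) = 0xB4CE
s_8 = Round(s_7, k_7) = 0x395B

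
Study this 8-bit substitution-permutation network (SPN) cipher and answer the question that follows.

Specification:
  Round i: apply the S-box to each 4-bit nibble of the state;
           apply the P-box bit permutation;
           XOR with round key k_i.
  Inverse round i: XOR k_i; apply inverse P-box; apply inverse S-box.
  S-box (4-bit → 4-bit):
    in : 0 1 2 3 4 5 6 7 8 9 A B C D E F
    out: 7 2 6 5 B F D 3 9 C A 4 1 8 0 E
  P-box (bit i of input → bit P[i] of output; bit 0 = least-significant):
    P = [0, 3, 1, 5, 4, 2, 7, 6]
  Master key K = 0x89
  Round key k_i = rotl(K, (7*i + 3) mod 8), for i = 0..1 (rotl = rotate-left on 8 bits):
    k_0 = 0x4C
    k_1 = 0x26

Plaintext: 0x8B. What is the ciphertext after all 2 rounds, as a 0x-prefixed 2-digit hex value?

s_0 = plaintext = 0x8B
s_1 = Round(s_0, k_0) = 0x1E
s_2 = Round(s_1, k_1) = 0x22

0x22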